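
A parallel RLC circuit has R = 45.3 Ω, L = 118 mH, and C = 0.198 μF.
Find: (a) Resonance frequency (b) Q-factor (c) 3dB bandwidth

Step 1 — Resonance: ω₀ = 1/√(LC) = 1/√(0.118·1.98e-07) = 6542 rad/s.
Step 2 — f₀ = ω₀/(2π) = 1041 Hz.
Step 3 — Parallel Q: Q = R/(ω₀L) = 45.3/(6542·0.118) = 0.05868.
Step 4 — Bandwidth: Δω = ω₀/Q = 1.115e+05 rad/s; BW = Δω/(2π) = 1.774e+04 Hz.

(a) f₀ = 1041 Hz  (b) Q = 0.05868  (c) BW = 1.774e+04 Hz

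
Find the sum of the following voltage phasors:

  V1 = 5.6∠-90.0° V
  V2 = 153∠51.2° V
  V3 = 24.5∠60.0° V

Step 1 — Convert each phasor to rectangular form:
  V1 = 5.6·(cos(-90.0°) + j·sin(-90.0°)) = 0 - j5.6 V
  V2 = 153·(cos(51.2°) + j·sin(51.2°)) = 95.87 + j119.2 V
  V3 = 24.5·(cos(60.0°) + j·sin(60.0°)) = 12.25 + j21.22 V
Step 2 — Sum components: V_total = 108.1 + j134.9 V.
Step 3 — Convert to polar: |V_total| = 172.8 V, ∠V_total = 51.3°.

V_total = 172.8∠51.3° V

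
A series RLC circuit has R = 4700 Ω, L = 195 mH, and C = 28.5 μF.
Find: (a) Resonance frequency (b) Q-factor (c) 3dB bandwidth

Step 1 — Resonance: ω₀ = 1/√(LC) = 1/√(0.195·2.85e-05) = 424.2 rad/s.
Step 2 — f₀ = ω₀/(2π) = 67.51 Hz.
Step 3 — Series Q: Q = ω₀L/R = 424.2·0.195/4700 = 0.0176.
Step 4 — Bandwidth: Δω = ω₀/Q = 2.41e+04 rad/s; BW = Δω/(2π) = 3836 Hz.

(a) f₀ = 67.51 Hz  (b) Q = 0.0176  (c) BW = 3836 Hz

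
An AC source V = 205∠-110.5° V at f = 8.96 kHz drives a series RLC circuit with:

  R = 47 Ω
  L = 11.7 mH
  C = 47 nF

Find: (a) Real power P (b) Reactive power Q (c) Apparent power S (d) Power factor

Step 1 — Angular frequency: ω = 2π·f = 2π·8960 = 5.63e+04 rad/s.
Step 2 — Component impedances:
  R: Z = R = 47 Ω
  L: Z = jωL = j·5.63e+04·0.0117 = 0 + j658.7 Ω
  C: Z = 1/(jωC) = -j/(ω·C) = 0 - j377.9 Ω
Step 3 — Series combination: Z_total = R + L + C = 47 + j280.7 Ω = 284.7∠80.5° Ω.
Step 4 — Source phasor: V = 205∠-110.5° V = -71.79 - j192 V.
Step 5 — Current: I = V / Z = -0.707 + j0.1374 A = 0.7202∠169.0° A.
Step 6 — Complex power: S = V·I* = 24.38 + j145.6 VA.
Step 7 — Real power: P = Re(S) = 24.38 W.
Step 8 — Reactive power: Q = Im(S) = 145.6 VAR.
Step 9 — Apparent power: |S| = 147.6 VA.
Step 10 — Power factor: PF = P/|S| = 0.1651 (lagging).

(a) P = 24.38 W  (b) Q = 145.6 VAR  (c) S = 147.6 VA  (d) PF = 0.1651 (lagging)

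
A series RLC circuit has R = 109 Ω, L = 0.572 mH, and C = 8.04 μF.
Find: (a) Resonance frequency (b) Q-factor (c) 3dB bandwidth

Step 1 — Resonance: ω₀ = 1/√(LC) = 1/√(0.000572·8.04e-06) = 1.475e+04 rad/s.
Step 2 — f₀ = ω₀/(2π) = 2347 Hz.
Step 3 — Series Q: Q = ω₀L/R = 1.475e+04·0.000572/109 = 0.07738.
Step 4 — Bandwidth: Δω = ω₀/Q = 1.906e+05 rad/s; BW = Δω/(2π) = 3.033e+04 Hz.

(a) f₀ = 2347 Hz  (b) Q = 0.07738  (c) BW = 3.033e+04 Hz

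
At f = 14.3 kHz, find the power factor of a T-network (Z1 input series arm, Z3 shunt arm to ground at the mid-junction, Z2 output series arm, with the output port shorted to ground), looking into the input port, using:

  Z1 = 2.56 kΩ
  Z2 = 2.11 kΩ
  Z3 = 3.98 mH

Step 1 — Angular frequency: ω = 2π·f = 2π·1.43e+04 = 8.985e+04 rad/s.
Step 2 — Component impedances:
  Z1: Z = R = 2560 Ω
  Z2: Z = R = 2110 Ω
  Z3: Z = jωL = j·8.985e+04·0.00398 = 0 + j357.6 Ω
Step 3 — With the output port shorted to ground, the output series arm Z2 runs from the junction to ground; the shunt arm Z3 also runs from the junction to ground. They appear in parallel: Z3 || Z2 = 58.91 + j347.6 Ω.
Step 4 — Series with input arm Z1: Z_in = Z1 + (Z3 || Z2) = 2619 + j347.6 Ω = 2642∠7.6° Ω.
Step 5 — Power factor: PF = cos(φ) = Re(Z)/|Z| = 2619/2642 = 0.9913.
Step 6 — Type: Im(Z) = 347.6 ⇒ lagging (phase φ = 7.6°).

PF = 0.9913 (lagging, φ = 7.6°)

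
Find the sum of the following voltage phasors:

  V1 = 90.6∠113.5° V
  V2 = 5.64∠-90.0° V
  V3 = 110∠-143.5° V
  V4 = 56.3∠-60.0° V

Step 1 — Convert each phasor to rectangular form:
  V1 = 90.6·(cos(113.5°) + j·sin(113.5°)) = -36.13 + j83.09 V
  V2 = 5.64·(cos(-90.0°) + j·sin(-90.0°)) = 0 - j5.64 V
  V3 = 110·(cos(-143.5°) + j·sin(-143.5°)) = -88.42 - j65.43 V
  V4 = 56.3·(cos(-60.0°) + j·sin(-60.0°)) = 28.15 - j48.76 V
Step 2 — Sum components: V_total = -96.4 - j36.74 V.
Step 3 — Convert to polar: |V_total| = 103.2 V, ∠V_total = -159.1°.

V_total = 103.2∠-159.1° V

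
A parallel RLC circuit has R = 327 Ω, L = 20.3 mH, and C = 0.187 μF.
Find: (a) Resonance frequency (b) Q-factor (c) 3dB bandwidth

Step 1 — Resonance: ω₀ = 1/√(LC) = 1/√(0.0203·1.87e-07) = 1.623e+04 rad/s.
Step 2 — f₀ = ω₀/(2π) = 2583 Hz.
Step 3 — Parallel Q: Q = R/(ω₀L) = 327/(1.623e+04·0.0203) = 0.9925.
Step 4 — Bandwidth: Δω = ω₀/Q = 1.635e+04 rad/s; BW = Δω/(2π) = 2603 Hz.

(a) f₀ = 2583 Hz  (b) Q = 0.9925  (c) BW = 2603 Hz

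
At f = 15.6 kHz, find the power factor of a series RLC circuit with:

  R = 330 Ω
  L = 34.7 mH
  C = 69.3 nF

Step 1 — Angular frequency: ω = 2π·f = 2π·1.56e+04 = 9.802e+04 rad/s.
Step 2 — Component impedances:
  R: Z = R = 330 Ω
  L: Z = jωL = j·9.802e+04·0.0347 = 0 + j3401 Ω
  C: Z = 1/(jωC) = -j/(ω·C) = 0 - j147.2 Ω
Step 3 — Series combination: Z_total = R + L + C = 330 + j3254 Ω = 3271∠84.2° Ω.
Step 4 — Power factor: PF = cos(φ) = Re(Z)/|Z| = 330/3271 = 0.1009.
Step 5 — Type: Im(Z) = 3254 ⇒ lagging (phase φ = 84.2°).

PF = 0.1009 (lagging, φ = 84.2°)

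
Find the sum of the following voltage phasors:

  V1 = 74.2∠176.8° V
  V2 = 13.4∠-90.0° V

Step 1 — Convert each phasor to rectangular form:
  V1 = 74.2·(cos(176.8°) + j·sin(176.8°)) = -74.08 + j4.142 V
  V2 = 13.4·(cos(-90.0°) + j·sin(-90.0°)) = 0 - j13.4 V
Step 2 — Sum components: V_total = -74.08 - j9.258 V.
Step 3 — Convert to polar: |V_total| = 74.66 V, ∠V_total = -172.9°.

V_total = 74.66∠-172.9° V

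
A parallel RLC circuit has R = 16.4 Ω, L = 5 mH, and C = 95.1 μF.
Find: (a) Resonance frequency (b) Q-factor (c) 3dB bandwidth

Step 1 — Resonance: ω₀ = 1/√(LC) = 1/√(0.005·9.51e-05) = 1450 rad/s.
Step 2 — f₀ = ω₀/(2π) = 230.8 Hz.
Step 3 — Parallel Q: Q = R/(ω₀L) = 16.4/(1450·0.005) = 2.262.
Step 4 — Bandwidth: Δω = ω₀/Q = 641.2 rad/s; BW = Δω/(2π) = 102 Hz.

(a) f₀ = 230.8 Hz  (b) Q = 2.262  (c) BW = 102 Hz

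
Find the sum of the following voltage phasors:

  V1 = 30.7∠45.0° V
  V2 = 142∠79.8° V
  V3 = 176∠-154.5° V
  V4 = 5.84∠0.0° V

Step 1 — Convert each phasor to rectangular form:
  V1 = 30.7·(cos(45.0°) + j·sin(45.0°)) = 21.71 + j21.71 V
  V2 = 142·(cos(79.8°) + j·sin(79.8°)) = 25.15 + j139.8 V
  V3 = 176·(cos(-154.5°) + j·sin(-154.5°)) = -158.9 - j75.77 V
  V4 = 5.84·(cos(0.0°) + j·sin(0.0°)) = 5.84 V
Step 2 — Sum components: V_total = -106.2 + j85.69 V.
Step 3 — Convert to polar: |V_total| = 136.4 V, ∠V_total = 141.1°.

V_total = 136.4∠141.1° V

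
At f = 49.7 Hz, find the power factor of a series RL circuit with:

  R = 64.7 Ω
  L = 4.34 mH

Step 1 — Angular frequency: ω = 2π·f = 2π·49.7 = 312.3 rad/s.
Step 2 — Component impedances:
  R: Z = R = 64.7 Ω
  L: Z = jωL = j·312.3·0.00434 = 0 + j1.355 Ω
Step 3 — Series combination: Z_total = R + L = 64.7 + j1.355 Ω = 64.71∠1.2° Ω.
Step 4 — Power factor: PF = cos(φ) = Re(Z)/|Z| = 64.7/64.71 = 0.9998.
Step 5 — Type: Im(Z) = 1.355 ⇒ lagging (phase φ = 1.2°).

PF = 0.9998 (lagging, φ = 1.2°)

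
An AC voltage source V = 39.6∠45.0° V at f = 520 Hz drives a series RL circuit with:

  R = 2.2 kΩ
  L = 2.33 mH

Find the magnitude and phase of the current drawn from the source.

Step 1 — Angular frequency: ω = 2π·f = 2π·520 = 3267 rad/s.
Step 2 — Component impedances:
  R: Z = R = 2200 Ω
  L: Z = jωL = j·3267·0.00233 = 0 + j7.613 Ω
Step 3 — Series combination: Z_total = R + L = 2200 + j7.613 Ω = 2200∠0.2° Ω.
Step 4 — Source phasor: V = 39.6∠45.0° V = 28 + j28 V.
Step 5 — Ohm's law: I = V / Z_total = (28 + j28) / (2200 + j7.613) = 0.01277 + j0.01268 A.
Step 6 — Convert to polar: |I| = 0.018 A, ∠I = 44.8°.

I = 0.018∠44.8° A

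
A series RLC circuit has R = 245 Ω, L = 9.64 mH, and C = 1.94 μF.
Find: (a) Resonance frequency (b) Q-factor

Step 1 — Resonance condition Im(Z)=0 gives ω₀ = 1/√(LC).
Step 2 — ω₀ = 1/√(0.00964·1.94e-06) = 7312 rad/s.
Step 3 — f₀ = ω₀/(2π) = 1164 Hz.
Step 4 — Series Q: Q = ω₀L/R = 7312·0.00964/245 = 0.2877.

(a) f₀ = 1164 Hz  (b) Q = 0.2877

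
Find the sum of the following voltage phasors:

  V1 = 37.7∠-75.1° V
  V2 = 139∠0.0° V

Step 1 — Convert each phasor to rectangular form:
  V1 = 37.7·(cos(-75.1°) + j·sin(-75.1°)) = 9.694 - j36.43 V
  V2 = 139·(cos(0.0°) + j·sin(0.0°)) = 139 V
Step 2 — Sum components: V_total = 148.7 - j36.43 V.
Step 3 — Convert to polar: |V_total| = 153.1 V, ∠V_total = -13.8°.

V_total = 153.1∠-13.8° V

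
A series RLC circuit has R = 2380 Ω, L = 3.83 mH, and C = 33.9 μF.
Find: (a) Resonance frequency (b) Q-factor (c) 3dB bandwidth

Step 1 — Resonance: ω₀ = 1/√(LC) = 1/√(0.00383·3.39e-05) = 2775 rad/s.
Step 2 — f₀ = ω₀/(2π) = 441.7 Hz.
Step 3 — Series Q: Q = ω₀L/R = 2775·0.00383/2380 = 0.004466.
Step 4 — Bandwidth: Δω = ω₀/Q = 6.214e+05 rad/s; BW = Δω/(2π) = 9.89e+04 Hz.

(a) f₀ = 441.7 Hz  (b) Q = 0.004466  (c) BW = 9.89e+04 Hz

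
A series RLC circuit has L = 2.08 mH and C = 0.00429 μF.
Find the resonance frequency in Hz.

Step 1 — Resonance condition Im(Z)=0 gives ω₀ = 1/√(LC).
Step 2 — ω₀ = 1/√(0.00208·4.29e-09) = 3.348e+05 rad/s.
Step 3 — f₀ = ω₀/(2π) = 5.328e+04 Hz.

f₀ = 5.328e+04 Hz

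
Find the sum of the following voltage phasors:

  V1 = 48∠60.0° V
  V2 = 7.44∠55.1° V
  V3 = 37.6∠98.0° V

Step 1 — Convert each phasor to rectangular form:
  V1 = 48·(cos(60.0°) + j·sin(60.0°)) = 24 + j41.57 V
  V2 = 7.44·(cos(55.1°) + j·sin(55.1°)) = 4.257 + j6.102 V
  V3 = 37.6·(cos(98.0°) + j·sin(98.0°)) = -5.233 + j37.23 V
Step 2 — Sum components: V_total = 23.02 + j84.91 V.
Step 3 — Convert to polar: |V_total| = 87.97 V, ∠V_total = 74.8°.

V_total = 87.97∠74.8° V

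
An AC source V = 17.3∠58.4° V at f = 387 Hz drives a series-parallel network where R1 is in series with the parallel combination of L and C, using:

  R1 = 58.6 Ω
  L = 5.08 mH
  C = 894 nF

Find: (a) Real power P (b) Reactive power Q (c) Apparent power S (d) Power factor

Step 1 — Angular frequency: ω = 2π·f = 2π·387 = 2432 rad/s.
Step 2 — Component impedances:
  R1: Z = R = 58.6 Ω
  L: Z = jωL = j·2432·0.00508 = 0 + j12.35 Ω
  C: Z = 1/(jωC) = -j/(ω·C) = 0 - j460 Ω
Step 3 — Parallel branch: L || C = 1/(1/L + 1/C) = 0 + j12.69 Ω.
Step 4 — Series with R1: Z_total = R1 + (L || C) = 58.6 + j12.69 Ω = 59.96∠12.2° Ω.
Step 5 — Source phasor: V = 17.3∠58.4° V = 9.065 + j14.73 V.
Step 6 — Current: I = V / Z = 0.1998 + j0.2082 A = 0.2885∠46.2° A.
Step 7 — Complex power: S = V·I* = 4.878 + j1.057 VA.
Step 8 — Real power: P = Re(S) = 4.878 W.
Step 9 — Reactive power: Q = Im(S) = 1.057 VAR.
Step 10 — Apparent power: |S| = 4.992 VA.
Step 11 — Power factor: PF = P/|S| = 0.9773 (lagging).

(a) P = 4.878 W  (b) Q = 1.057 VAR  (c) S = 4.992 VA  (d) PF = 0.9773 (lagging)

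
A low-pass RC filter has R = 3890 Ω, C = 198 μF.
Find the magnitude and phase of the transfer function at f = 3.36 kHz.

Step 1 — Angular frequency: ω = 2π·3360 = 2.111e+04 rad/s.
Step 2 — Transfer function: H(jω) = 1/(1 + jωRC).
Step 3 — Denominator: 1 + jωRC = 1 + j·2.111e+04·3890·0.000198 = 1 + j1.626e+04.
Step 4 — H = 3.782e-09 - j6.15e-05.
Step 5 — Magnitude: |H| = 6.15e-05 (-84.2 dB); phase: φ = -90.0°.

|H| = 6.15e-05 (-84.2 dB), φ = -90.0°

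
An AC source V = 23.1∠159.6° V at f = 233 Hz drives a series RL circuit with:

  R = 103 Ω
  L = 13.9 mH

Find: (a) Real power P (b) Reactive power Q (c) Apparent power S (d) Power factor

Step 1 — Angular frequency: ω = 2π·f = 2π·233 = 1464 rad/s.
Step 2 — Component impedances:
  R: Z = R = 103 Ω
  L: Z = jωL = j·1464·0.0139 = 0 + j20.35 Ω
Step 3 — Series combination: Z_total = R + L = 103 + j20.35 Ω = 105∠11.2° Ω.
Step 4 — Source phasor: V = 23.1∠159.6° V = -21.65 + j8.052 V.
Step 5 — Current: I = V / Z = -0.1874 + j0.1152 A = 0.22∠148.4° A.
Step 6 — Complex power: S = V·I* = 4.986 + j0.9851 VA.
Step 7 — Real power: P = Re(S) = 4.986 W.
Step 8 — Reactive power: Q = Im(S) = 0.9851 VAR.
Step 9 — Apparent power: |S| = 5.082 VA.
Step 10 — Power factor: PF = P/|S| = 0.981 (lagging).

(a) P = 4.986 W  (b) Q = 0.9851 VAR  (c) S = 5.082 VA  (d) PF = 0.981 (lagging)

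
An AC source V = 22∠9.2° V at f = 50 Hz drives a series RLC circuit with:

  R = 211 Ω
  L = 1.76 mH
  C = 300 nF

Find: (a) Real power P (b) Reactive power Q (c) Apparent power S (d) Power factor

Step 1 — Angular frequency: ω = 2π·f = 2π·50 = 314.2 rad/s.
Step 2 — Component impedances:
  R: Z = R = 211 Ω
  L: Z = jωL = j·314.2·0.00176 = 0 + j0.5529 Ω
  C: Z = 1/(jωC) = -j/(ω·C) = 0 - j1.061e+04 Ω
Step 3 — Series combination: Z_total = R + L + C = 211 - j1.061e+04 Ω = 1.061e+04∠-88.9° Ω.
Step 4 — Source phasor: V = 22∠9.2° V = 21.72 + j3.517 V.
Step 5 — Current: I = V / Z = -0.0002907 + j0.002053 A = 0.002073∠98.1° A.
Step 6 — Complex power: S = V·I* = 0.0009069 - j0.0456 VA.
Step 7 — Real power: P = Re(S) = 0.0009069 W.
Step 8 — Reactive power: Q = Im(S) = -0.0456 VAR.
Step 9 — Apparent power: |S| = 0.04561 VA.
Step 10 — Power factor: PF = P/|S| = 0.01988 (leading).

(a) P = 0.0009069 W  (b) Q = -0.0456 VAR  (c) S = 0.04561 VA  (d) PF = 0.01988 (leading)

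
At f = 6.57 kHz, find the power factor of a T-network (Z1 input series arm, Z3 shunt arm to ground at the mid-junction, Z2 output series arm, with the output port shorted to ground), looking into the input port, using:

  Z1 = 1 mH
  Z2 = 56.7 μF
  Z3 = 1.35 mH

Step 1 — Angular frequency: ω = 2π·f = 2π·6570 = 4.128e+04 rad/s.
Step 2 — Component impedances:
  Z1: Z = jωL = j·4.128e+04·0.001 = 0 + j41.28 Ω
  Z2: Z = 1/(jωC) = -j/(ω·C) = 0 - j0.4272 Ω
  Z3: Z = jωL = j·4.128e+04·0.00135 = 0 + j55.73 Ω
Step 3 — With the output port shorted to ground, the output series arm Z2 runs from the junction to ground; the shunt arm Z3 also runs from the junction to ground. They appear in parallel: Z3 || Z2 = 0 - j0.4305 Ω.
Step 4 — Series with input arm Z1: Z_in = Z1 + (Z3 || Z2) = 0 + j40.85 Ω = 40.85∠90.0° Ω.
Step 5 — Power factor: PF = cos(φ) = Re(Z)/|Z| = 0/40.85 = 0.
Step 6 — Type: Im(Z) = 40.85 ⇒ lagging (phase φ = 90.0°).

PF = 0 (lagging, φ = 90.0°)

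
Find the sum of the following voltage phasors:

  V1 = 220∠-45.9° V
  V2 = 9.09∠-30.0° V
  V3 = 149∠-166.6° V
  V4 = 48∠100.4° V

Step 1 — Convert each phasor to rectangular form:
  V1 = 220·(cos(-45.9°) + j·sin(-45.9°)) = 153.1 - j158 V
  V2 = 9.09·(cos(-30.0°) + j·sin(-30.0°)) = 7.872 - j4.545 V
  V3 = 149·(cos(-166.6°) + j·sin(-166.6°)) = -144.9 - j34.53 V
  V4 = 48·(cos(100.4°) + j·sin(100.4°)) = -8.665 + j47.21 V
Step 2 — Sum components: V_total = 7.364 - j149.9 V.
Step 3 — Convert to polar: |V_total| = 150 V, ∠V_total = -87.2°.

V_total = 150∠-87.2° V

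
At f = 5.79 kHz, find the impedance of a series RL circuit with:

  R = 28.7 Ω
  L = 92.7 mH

Step 1 — Angular frequency: ω = 2π·f = 2π·5790 = 3.638e+04 rad/s.
Step 2 — Component impedances:
  R: Z = R = 28.7 Ω
  L: Z = jωL = j·3.638e+04·0.0927 = 0 + j3372 Ω
Step 3 — Series combination: Z_total = R + L = 28.7 + j3372 Ω = 3373∠89.5° Ω.

Z = 28.7 + j3372 Ω = 3373∠89.5° Ω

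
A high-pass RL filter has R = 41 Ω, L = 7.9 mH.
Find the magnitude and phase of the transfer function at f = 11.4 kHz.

Step 1 — Angular frequency: ω = 2π·1.14e+04 = 7.163e+04 rad/s.
Step 2 — Transfer function: H(jω) = jωL/(R + jωL).
Step 3 — Numerator jωL = j·565.9; denominator R + jωL = 41 + j565.9.
Step 4 — H = 0.9948 + j0.07208.
Step 5 — Magnitude: |H| = 0.9974 (-0.0 dB); phase: φ = 4.1°.

|H| = 0.9974 (-0.0 dB), φ = 4.1°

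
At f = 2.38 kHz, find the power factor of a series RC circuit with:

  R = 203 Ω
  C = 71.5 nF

Step 1 — Angular frequency: ω = 2π·f = 2π·2380 = 1.495e+04 rad/s.
Step 2 — Component impedances:
  R: Z = R = 203 Ω
  C: Z = 1/(jωC) = -j/(ω·C) = 0 - j935.3 Ω
Step 3 — Series combination: Z_total = R + C = 203 - j935.3 Ω = 957∠-77.8° Ω.
Step 4 — Power factor: PF = cos(φ) = Re(Z)/|Z| = 203/957 = 0.2121.
Step 5 — Type: Im(Z) = -935.3 ⇒ leading (phase φ = -77.8°).

PF = 0.2121 (leading, φ = -77.8°)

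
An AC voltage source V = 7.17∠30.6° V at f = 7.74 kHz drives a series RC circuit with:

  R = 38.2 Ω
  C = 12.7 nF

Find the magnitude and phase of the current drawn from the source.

Step 1 — Angular frequency: ω = 2π·f = 2π·7740 = 4.863e+04 rad/s.
Step 2 — Component impedances:
  R: Z = R = 38.2 Ω
  C: Z = 1/(jωC) = -j/(ω·C) = 0 - j1619 Ω
Step 3 — Series combination: Z_total = R + C = 38.2 - j1619 Ω = 1620∠-88.6° Ω.
Step 4 — Source phasor: V = 7.17∠30.6° V = 6.172 + j3.65 V.
Step 5 — Ohm's law: I = V / Z_total = (6.172 + j3.65) / (38.2 - j1619) = -0.002163 + j0.003863 A.
Step 6 — Convert to polar: |I| = 0.004427 A, ∠I = 119.2°.

I = 0.004427∠119.2° A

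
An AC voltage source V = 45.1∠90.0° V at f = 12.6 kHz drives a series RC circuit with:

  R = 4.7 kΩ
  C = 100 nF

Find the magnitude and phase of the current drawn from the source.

Step 1 — Angular frequency: ω = 2π·f = 2π·1.26e+04 = 7.917e+04 rad/s.
Step 2 — Component impedances:
  R: Z = R = 4700 Ω
  C: Z = 1/(jωC) = -j/(ω·C) = 0 - j126.3 Ω
Step 3 — Series combination: Z_total = R + C = 4700 - j126.3 Ω = 4702∠-1.5° Ω.
Step 4 — Source phasor: V = 45.1∠90.0° V = 0 + j45.1 V.
Step 5 — Ohm's law: I = V / Z_total = (0 + j45.1) / (4700 - j126.3) = -0.0002577 + j0.009589 A.
Step 6 — Convert to polar: |I| = 0.009592 A, ∠I = 91.5°.

I = 0.009592∠91.5° A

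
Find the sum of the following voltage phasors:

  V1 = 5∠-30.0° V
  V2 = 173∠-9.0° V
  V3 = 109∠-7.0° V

Step 1 — Convert each phasor to rectangular form:
  V1 = 5·(cos(-30.0°) + j·sin(-30.0°)) = 4.33 - j2.5 V
  V2 = 173·(cos(-9.0°) + j·sin(-9.0°)) = 170.9 - j27.06 V
  V3 = 109·(cos(-7.0°) + j·sin(-7.0°)) = 108.2 - j13.28 V
Step 2 — Sum components: V_total = 283.4 - j42.85 V.
Step 3 — Convert to polar: |V_total| = 286.6 V, ∠V_total = -8.6°.

V_total = 286.6∠-8.6° V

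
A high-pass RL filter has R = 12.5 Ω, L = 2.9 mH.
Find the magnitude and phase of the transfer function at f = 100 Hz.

Step 1 — Angular frequency: ω = 2π·100 = 628.3 rad/s.
Step 2 — Transfer function: H(jω) = jωL/(R + jωL).
Step 3 — Numerator jωL = j·1.822; denominator R + jωL = 12.5 + j1.822.
Step 4 — H = 0.02081 + j0.1427.
Step 5 — Magnitude: |H| = 0.1442 (-16.8 dB); phase: φ = 81.7°.

|H| = 0.1442 (-16.8 dB), φ = 81.7°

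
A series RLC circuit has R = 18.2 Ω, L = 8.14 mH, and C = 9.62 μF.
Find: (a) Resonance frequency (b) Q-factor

Step 1 — Resonance condition Im(Z)=0 gives ω₀ = 1/√(LC).
Step 2 — ω₀ = 1/√(0.00814·9.62e-06) = 3574 rad/s.
Step 3 — f₀ = ω₀/(2π) = 568.7 Hz.
Step 4 — Series Q: Q = ω₀L/R = 3574·0.00814/18.2 = 1.598.

(a) f₀ = 568.7 Hz  (b) Q = 1.598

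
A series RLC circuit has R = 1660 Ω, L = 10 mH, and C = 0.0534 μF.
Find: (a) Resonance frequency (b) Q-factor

Step 1 — Resonance condition Im(Z)=0 gives ω₀ = 1/√(LC).
Step 2 — ω₀ = 1/√(0.01·5.34e-08) = 4.327e+04 rad/s.
Step 3 — f₀ = ω₀/(2π) = 6887 Hz.
Step 4 — Series Q: Q = ω₀L/R = 4.327e+04·0.01/1660 = 0.2607.

(a) f₀ = 6887 Hz  (b) Q = 0.2607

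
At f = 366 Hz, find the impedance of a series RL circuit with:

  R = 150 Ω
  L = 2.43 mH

Step 1 — Angular frequency: ω = 2π·f = 2π·366 = 2300 rad/s.
Step 2 — Component impedances:
  R: Z = R = 150 Ω
  L: Z = jωL = j·2300·0.00243 = 0 + j5.588 Ω
Step 3 — Series combination: Z_total = R + L = 150 + j5.588 Ω = 150.1∠2.1° Ω.

Z = 150 + j5.588 Ω = 150.1∠2.1° Ω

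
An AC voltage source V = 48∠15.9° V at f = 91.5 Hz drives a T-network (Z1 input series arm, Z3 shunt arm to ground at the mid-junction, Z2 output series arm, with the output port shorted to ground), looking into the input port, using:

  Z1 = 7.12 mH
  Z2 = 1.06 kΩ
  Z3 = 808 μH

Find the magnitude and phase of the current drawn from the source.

Step 1 — Angular frequency: ω = 2π·f = 2π·91.5 = 574.9 rad/s.
Step 2 — Component impedances:
  Z1: Z = jωL = j·574.9·0.00712 = 0 + j4.093 Ω
  Z2: Z = R = 1060 Ω
  Z3: Z = jωL = j·574.9·0.000808 = 0 + j0.4645 Ω
Step 3 — With the output port shorted to ground, the output series arm Z2 runs from the junction to ground; the shunt arm Z3 also runs from the junction to ground. They appear in parallel: Z3 || Z2 = 0.0002036 + j0.4645 Ω.
Step 4 — Series with input arm Z1: Z_in = Z1 + (Z3 || Z2) = 0.0002036 + j4.558 Ω = 4.558∠90.0° Ω.
Step 5 — Source phasor: V = 48∠15.9° V = 46.16 + j13.15 V.
Step 6 — Ohm's law: I = V / Z_total = (46.16 + j13.15) / (0.0002036 + j4.558) = 2.886 - j10.13 A.
Step 7 — Convert to polar: |I| = 10.53 A, ∠I = -74.1°.

I = 10.53∠-74.1° A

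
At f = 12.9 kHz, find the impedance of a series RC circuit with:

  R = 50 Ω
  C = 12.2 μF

Step 1 — Angular frequency: ω = 2π·f = 2π·1.29e+04 = 8.105e+04 rad/s.
Step 2 — Component impedances:
  R: Z = R = 50 Ω
  C: Z = 1/(jωC) = -j/(ω·C) = 0 - j1.011 Ω
Step 3 — Series combination: Z_total = R + C = 50 - j1.011 Ω = 50.01∠-1.2° Ω.

Z = 50 - j1.011 Ω = 50.01∠-1.2° Ω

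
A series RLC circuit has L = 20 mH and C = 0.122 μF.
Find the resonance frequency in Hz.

Step 1 — Resonance condition Im(Z)=0 gives ω₀ = 1/√(LC).
Step 2 — ω₀ = 1/√(0.02·1.22e-07) = 2.024e+04 rad/s.
Step 3 — f₀ = ω₀/(2π) = 3222 Hz.

f₀ = 3222 Hz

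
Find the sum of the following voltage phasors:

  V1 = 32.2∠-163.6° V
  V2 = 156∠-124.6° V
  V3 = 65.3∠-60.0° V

Step 1 — Convert each phasor to rectangular form:
  V1 = 32.2·(cos(-163.6°) + j·sin(-163.6°)) = -30.89 - j9.091 V
  V2 = 156·(cos(-124.6°) + j·sin(-124.6°)) = -88.58 - j128.4 V
  V3 = 65.3·(cos(-60.0°) + j·sin(-60.0°)) = 32.65 - j56.55 V
Step 2 — Sum components: V_total = -86.82 - j194.1 V.
Step 3 — Convert to polar: |V_total| = 212.6 V, ∠V_total = -114.1°.

V_total = 212.6∠-114.1° V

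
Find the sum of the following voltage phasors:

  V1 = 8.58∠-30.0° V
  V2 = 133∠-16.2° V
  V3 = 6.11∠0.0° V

Step 1 — Convert each phasor to rectangular form:
  V1 = 8.58·(cos(-30.0°) + j·sin(-30.0°)) = 7.43 - j4.29 V
  V2 = 133·(cos(-16.2°) + j·sin(-16.2°)) = 127.7 - j37.11 V
  V3 = 6.11·(cos(0.0°) + j·sin(0.0°)) = 6.11 V
Step 2 — Sum components: V_total = 141.3 - j41.4 V.
Step 3 — Convert to polar: |V_total| = 147.2 V, ∠V_total = -16.3°.

V_total = 147.2∠-16.3° V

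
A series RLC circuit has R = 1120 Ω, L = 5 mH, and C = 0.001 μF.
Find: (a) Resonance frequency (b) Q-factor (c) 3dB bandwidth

Step 1 — Resonance condition Im(Z)=0 gives ω₀ = 1/√(LC).
Step 2 — ω₀ = 1/√(0.005·1e-09) = 4.472e+05 rad/s.
Step 3 — f₀ = ω₀/(2π) = 7.118e+04 Hz.
Step 4 — Series Q: Q = ω₀L/R = 4.472e+05·0.005/1120 = 1.996.
Step 5 — 3dB bandwidth: Δω = ω₀/Q = 2.24e+05 rad/s; BW = Δω/(2π) = 3.565e+04 Hz.

(a) f₀ = 7.118e+04 Hz  (b) Q = 1.996  (c) BW = 3.565e+04 Hz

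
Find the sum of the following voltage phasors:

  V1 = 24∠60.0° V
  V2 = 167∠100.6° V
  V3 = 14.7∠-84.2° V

Step 1 — Convert each phasor to rectangular form:
  V1 = 24·(cos(60.0°) + j·sin(60.0°)) = 12 + j20.78 V
  V2 = 167·(cos(100.6°) + j·sin(100.6°)) = -30.72 + j164.2 V
  V3 = 14.7·(cos(-84.2°) + j·sin(-84.2°)) = 1.486 - j14.62 V
Step 2 — Sum components: V_total = -17.23 + j170.3 V.
Step 3 — Convert to polar: |V_total| = 171.2 V, ∠V_total = 95.8°.

V_total = 171.2∠95.8° V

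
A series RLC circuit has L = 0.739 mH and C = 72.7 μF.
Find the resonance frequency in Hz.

Step 1 — Resonance condition Im(Z)=0 gives ω₀ = 1/√(LC).
Step 2 — ω₀ = 1/√(0.000739·7.27e-05) = 4314 rad/s.
Step 3 — f₀ = ω₀/(2π) = 686.6 Hz.

f₀ = 686.6 Hz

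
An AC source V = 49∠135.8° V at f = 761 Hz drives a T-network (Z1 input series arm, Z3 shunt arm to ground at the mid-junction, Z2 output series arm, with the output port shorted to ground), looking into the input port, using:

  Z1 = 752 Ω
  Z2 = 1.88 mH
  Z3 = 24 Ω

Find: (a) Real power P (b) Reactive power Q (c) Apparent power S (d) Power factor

Step 1 — Angular frequency: ω = 2π·f = 2π·761 = 4782 rad/s.
Step 2 — Component impedances:
  Z1: Z = R = 752 Ω
  Z2: Z = jωL = j·4782·0.00188 = 0 + j8.989 Ω
  Z3: Z = R = 24 Ω
Step 3 — With the output port shorted to ground, the output series arm Z2 runs from the junction to ground; the shunt arm Z3 also runs from the junction to ground. They appear in parallel: Z3 || Z2 = 2.953 + j7.883 Ω.
Step 4 — Series with input arm Z1: Z_in = Z1 + (Z3 || Z2) = 755 + j7.883 Ω = 755∠0.6° Ω.
Step 5 — Source phasor: V = 49∠135.8° V = -35.13 + j34.16 V.
Step 6 — Current: I = V / Z = -0.04605 + j0.04573 A = 0.0649∠135.2° A.
Step 7 — Complex power: S = V·I* = 3.18 + j0.03321 VA.
Step 8 — Real power: P = Re(S) = 3.18 W.
Step 9 — Reactive power: Q = Im(S) = 0.03321 VAR.
Step 10 — Apparent power: |S| = 3.18 VA.
Step 11 — Power factor: PF = P/|S| = 0.9999 (lagging).

(a) P = 3.18 W  (b) Q = 0.03321 VAR  (c) S = 3.18 VA  (d) PF = 0.9999 (lagging)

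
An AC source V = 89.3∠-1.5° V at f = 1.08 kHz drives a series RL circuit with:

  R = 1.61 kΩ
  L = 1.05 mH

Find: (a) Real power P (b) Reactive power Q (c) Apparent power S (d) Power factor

Step 1 — Angular frequency: ω = 2π·f = 2π·1080 = 6786 rad/s.
Step 2 — Component impedances:
  R: Z = R = 1610 Ω
  L: Z = jωL = j·6786·0.00105 = 0 + j7.125 Ω
Step 3 — Series combination: Z_total = R + L = 1610 + j7.125 Ω = 1610∠0.3° Ω.
Step 4 — Source phasor: V = 89.3∠-1.5° V = 89.27 - j2.338 V.
Step 5 — Current: I = V / Z = 0.05544 - j0.001697 A = 0.05547∠-1.8° A.
Step 6 — Complex power: S = V·I* = 4.953 + j0.02192 VA.
Step 7 — Real power: P = Re(S) = 4.953 W.
Step 8 — Reactive power: Q = Im(S) = 0.02192 VAR.
Step 9 — Apparent power: |S| = 4.953 VA.
Step 10 — Power factor: PF = P/|S| = 1 (lagging).

(a) P = 4.953 W  (b) Q = 0.02192 VAR  (c) S = 4.953 VA  (d) PF = 1 (lagging)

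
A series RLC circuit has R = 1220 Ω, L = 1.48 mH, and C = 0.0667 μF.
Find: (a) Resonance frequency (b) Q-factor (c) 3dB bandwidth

Step 1 — Resonance: ω₀ = 1/√(LC) = 1/√(0.00148·6.67e-08) = 1.006e+05 rad/s.
Step 2 — f₀ = ω₀/(2π) = 1.602e+04 Hz.
Step 3 — Series Q: Q = ω₀L/R = 1.006e+05·0.00148/1220 = 0.1221.
Step 4 — Bandwidth: Δω = ω₀/Q = 8.243e+05 rad/s; BW = Δω/(2π) = 1.312e+05 Hz.

(a) f₀ = 1.602e+04 Hz  (b) Q = 0.1221  (c) BW = 1.312e+05 Hz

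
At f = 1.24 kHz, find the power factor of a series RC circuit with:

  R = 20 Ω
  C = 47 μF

Step 1 — Angular frequency: ω = 2π·f = 2π·1240 = 7791 rad/s.
Step 2 — Component impedances:
  R: Z = R = 20 Ω
  C: Z = 1/(jωC) = -j/(ω·C) = 0 - j2.731 Ω
Step 3 — Series combination: Z_total = R + C = 20 - j2.731 Ω = 20.19∠-7.8° Ω.
Step 4 — Power factor: PF = cos(φ) = Re(Z)/|Z| = 20/20.186 = 0.9908.
Step 5 — Type: Im(Z) = -2.731 ⇒ leading (phase φ = -7.8°).

PF = 0.9908 (leading, φ = -7.8°)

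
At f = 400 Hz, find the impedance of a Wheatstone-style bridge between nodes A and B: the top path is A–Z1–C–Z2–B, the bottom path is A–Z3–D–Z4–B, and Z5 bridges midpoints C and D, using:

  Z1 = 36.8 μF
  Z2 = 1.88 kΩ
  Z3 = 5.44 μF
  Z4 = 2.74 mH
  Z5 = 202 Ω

Step 1 — Angular frequency: ω = 2π·f = 2π·400 = 2513 rad/s.
Step 2 — Component impedances:
  Z1: Z = 1/(jωC) = -j/(ω·C) = 0 - j10.81 Ω
  Z2: Z = R = 1880 Ω
  Z3: Z = 1/(jωC) = -j/(ω·C) = 0 - j73.14 Ω
  Z4: Z = jωL = j·2513·0.00274 = 0 + j6.886 Ω
  Z5: Z = R = 202 Ω
Step 3 — Bridge requires nodal analysis (the Z5 bridge couples midpoints C and D, so the two paths cannot be reduced to a simple series/parallel combination). Setting node B to ground and injecting 1 A at node A, the 3-node admittance system at A, C, D solves to V_A = Z_AB = 23.79 - j55.32 Ω = 60.22∠-66.7° Ω.

Z = 23.79 - j55.32 Ω = 60.22∠-66.7° Ω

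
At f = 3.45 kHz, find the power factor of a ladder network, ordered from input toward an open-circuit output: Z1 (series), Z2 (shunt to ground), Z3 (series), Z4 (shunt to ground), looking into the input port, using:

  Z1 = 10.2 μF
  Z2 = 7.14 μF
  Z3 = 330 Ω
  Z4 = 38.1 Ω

Step 1 — Angular frequency: ω = 2π·f = 2π·3450 = 2.168e+04 rad/s.
Step 2 — Component impedances:
  Z1: Z = 1/(jωC) = -j/(ω·C) = 0 - j4.523 Ω
  Z2: Z = 1/(jωC) = -j/(ω·C) = 0 - j6.461 Ω
  Z3: Z = R = 330 Ω
  Z4: Z = R = 38.1 Ω
Step 3 — Ladder network (open output): work backward from the far end, alternating series and parallel combinations. Z_in = 0.1134 - j10.98 Ω = 10.98∠-89.4° Ω.
Step 4 — Power factor: PF = cos(φ) = Re(Z)/|Z| = 0.11337/10.982 = 0.01032.
Step 5 — Type: Im(Z) = -10.98 ⇒ leading (phase φ = -89.4°).

PF = 0.01032 (leading, φ = -89.4°)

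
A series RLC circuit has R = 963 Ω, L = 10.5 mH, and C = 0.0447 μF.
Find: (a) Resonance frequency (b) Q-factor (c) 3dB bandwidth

Step 1 — Resonance condition Im(Z)=0 gives ω₀ = 1/√(LC).
Step 2 — ω₀ = 1/√(0.0105·4.47e-08) = 4.616e+04 rad/s.
Step 3 — f₀ = ω₀/(2π) = 7346 Hz.
Step 4 — Series Q: Q = ω₀L/R = 4.616e+04·0.0105/963 = 0.5033.
Step 5 — 3dB bandwidth: Δω = ω₀/Q = 9.171e+04 rad/s; BW = Δω/(2π) = 1.46e+04 Hz.

(a) f₀ = 7346 Hz  (b) Q = 0.5033  (c) BW = 1.46e+04 Hz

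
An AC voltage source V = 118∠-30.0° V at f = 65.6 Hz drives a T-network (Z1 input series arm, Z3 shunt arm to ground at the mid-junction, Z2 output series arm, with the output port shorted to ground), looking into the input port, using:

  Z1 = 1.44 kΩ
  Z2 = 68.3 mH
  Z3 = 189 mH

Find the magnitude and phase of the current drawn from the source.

Step 1 — Angular frequency: ω = 2π·f = 2π·65.6 = 412.2 rad/s.
Step 2 — Component impedances:
  Z1: Z = R = 1440 Ω
  Z2: Z = jωL = j·412.2·0.0683 = 0 + j28.15 Ω
  Z3: Z = jωL = j·412.2·0.189 = 0 + j77.9 Ω
Step 3 — With the output port shorted to ground, the output series arm Z2 runs from the junction to ground; the shunt arm Z3 also runs from the junction to ground. They appear in parallel: Z3 || Z2 = 0 + j20.68 Ω.
Step 4 — Series with input arm Z1: Z_in = Z1 + (Z3 || Z2) = 1440 + j20.68 Ω = 1440∠0.8° Ω.
Step 5 — Source phasor: V = 118∠-30.0° V = 102.2 - j59 V.
Step 6 — Ohm's law: I = V / Z_total = (102.2 - j59) / (1440 + j20.68) = 0.07036 - j0.04198 A.
Step 7 — Convert to polar: |I| = 0.08194 A, ∠I = -30.8°.

I = 0.08194∠-30.8° A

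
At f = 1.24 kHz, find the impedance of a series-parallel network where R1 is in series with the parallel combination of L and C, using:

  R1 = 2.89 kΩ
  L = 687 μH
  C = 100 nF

Step 1 — Angular frequency: ω = 2π·f = 2π·1240 = 7791 rad/s.
Step 2 — Component impedances:
  R1: Z = R = 2890 Ω
  L: Z = jωL = j·7791·0.000687 = 0 + j5.353 Ω
  C: Z = 1/(jωC) = -j/(ω·C) = 0 - j1284 Ω
Step 3 — Parallel branch: L || C = 1/(1/L + 1/C) = 0 + j5.375 Ω.
Step 4 — Series with R1: Z_total = R1 + (L || C) = 2890 + j5.375 Ω = 2890∠0.1° Ω.

Z = 2890 + j5.375 Ω = 2890∠0.1° Ω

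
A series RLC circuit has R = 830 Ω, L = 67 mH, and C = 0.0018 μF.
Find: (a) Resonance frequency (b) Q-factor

Step 1 — Resonance condition Im(Z)=0 gives ω₀ = 1/√(LC).
Step 2 — ω₀ = 1/√(0.067·1.8e-09) = 9.106e+04 rad/s.
Step 3 — f₀ = ω₀/(2π) = 1.449e+04 Hz.
Step 4 — Series Q: Q = ω₀L/R = 9.106e+04·0.067/830 = 7.351.

(a) f₀ = 1.449e+04 Hz  (b) Q = 7.351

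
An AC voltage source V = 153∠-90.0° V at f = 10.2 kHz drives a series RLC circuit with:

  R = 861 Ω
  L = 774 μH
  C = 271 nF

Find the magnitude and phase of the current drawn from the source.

Step 1 — Angular frequency: ω = 2π·f = 2π·1.02e+04 = 6.409e+04 rad/s.
Step 2 — Component impedances:
  R: Z = R = 861 Ω
  L: Z = jωL = j·6.409e+04·0.000774 = 0 + j49.6 Ω
  C: Z = 1/(jωC) = -j/(ω·C) = 0 - j57.58 Ω
Step 3 — Series combination: Z_total = R + L + C = 861 - j7.973 Ω = 861∠-0.5° Ω.
Step 4 — Source phasor: V = 153∠-90.0° V = 0 - j153 V.
Step 5 — Ohm's law: I = V / Z_total = (0 - j153) / (861 - j7.973) = 0.001645 - j0.1777 A.
Step 6 — Convert to polar: |I| = 0.1777 A, ∠I = -89.5°.

I = 0.1777∠-89.5° A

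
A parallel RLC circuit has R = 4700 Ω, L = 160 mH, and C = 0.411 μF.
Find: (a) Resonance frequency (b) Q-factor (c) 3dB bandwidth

Step 1 — Resonance: ω₀ = 1/√(LC) = 1/√(0.16·4.11e-07) = 3900 rad/s.
Step 2 — f₀ = ω₀/(2π) = 620.6 Hz.
Step 3 — Parallel Q: Q = R/(ω₀L) = 4700/(3900·0.16) = 7.533.
Step 4 — Bandwidth: Δω = ω₀/Q = 517.7 rad/s; BW = Δω/(2π) = 82.39 Hz.

(a) f₀ = 620.6 Hz  (b) Q = 7.533  (c) BW = 82.39 Hz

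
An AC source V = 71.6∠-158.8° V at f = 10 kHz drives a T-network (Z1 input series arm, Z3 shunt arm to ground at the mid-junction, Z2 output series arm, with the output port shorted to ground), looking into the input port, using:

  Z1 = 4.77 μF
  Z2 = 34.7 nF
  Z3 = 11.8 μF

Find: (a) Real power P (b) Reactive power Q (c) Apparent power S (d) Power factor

Step 1 — Angular frequency: ω = 2π·f = 2π·1e+04 = 6.283e+04 rad/s.
Step 2 — Component impedances:
  Z1: Z = 1/(jωC) = -j/(ω·C) = 0 - j3.337 Ω
  Z2: Z = 1/(jωC) = -j/(ω·C) = 0 - j458.7 Ω
  Z3: Z = 1/(jωC) = -j/(ω·C) = 0 - j1.349 Ω
Step 3 — With the output port shorted to ground, the output series arm Z2 runs from the junction to ground; the shunt arm Z3 also runs from the junction to ground. They appear in parallel: Z3 || Z2 = 0 - j1.345 Ω.
Step 4 — Series with input arm Z1: Z_in = Z1 + (Z3 || Z2) = 0 - j4.681 Ω = 4.681∠-90.0° Ω.
Step 5 — Source phasor: V = 71.6∠-158.8° V = -66.75 - j25.89 V.
Step 6 — Current: I = V / Z = 5.531 - j14.26 A = 15.29∠-68.8° A.
Step 7 — Complex power: S = V·I* = 0 - j1095 VA.
Step 8 — Real power: P = Re(S) = 0 W.
Step 9 — Reactive power: Q = Im(S) = -1095 VAR.
Step 10 — Apparent power: |S| = 1095 VA.
Step 11 — Power factor: PF = P/|S| = 0 (leading).

(a) P = 0 W  (b) Q = -1095 VAR  (c) S = 1095 VA  (d) PF = 0 (leading)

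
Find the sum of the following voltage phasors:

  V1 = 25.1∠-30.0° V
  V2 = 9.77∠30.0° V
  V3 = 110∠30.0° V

Step 1 — Convert each phasor to rectangular form:
  V1 = 25.1·(cos(-30.0°) + j·sin(-30.0°)) = 21.74 - j12.55 V
  V2 = 9.77·(cos(30.0°) + j·sin(30.0°)) = 8.461 + j4.885 V
  V3 = 110·(cos(30.0°) + j·sin(30.0°)) = 95.26 + j55 V
Step 2 — Sum components: V_total = 125.5 + j47.33 V.
Step 3 — Convert to polar: |V_total| = 134.1 V, ∠V_total = 20.7°.

V_total = 134.1∠20.7° V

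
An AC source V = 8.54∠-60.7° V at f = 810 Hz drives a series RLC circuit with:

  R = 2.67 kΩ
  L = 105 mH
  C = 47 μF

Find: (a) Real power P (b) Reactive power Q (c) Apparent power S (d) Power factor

Step 1 — Angular frequency: ω = 2π·f = 2π·810 = 5089 rad/s.
Step 2 — Component impedances:
  R: Z = R = 2670 Ω
  L: Z = jωL = j·5089·0.105 = 0 + j534.4 Ω
  C: Z = 1/(jωC) = -j/(ω·C) = 0 - j4.181 Ω
Step 3 — Series combination: Z_total = R + L + C = 2670 + j530.2 Ω = 2722∠11.2° Ω.
Step 4 — Source phasor: V = 8.54∠-60.7° V = 4.179 - j7.447 V.
Step 5 — Current: I = V / Z = 0.000973 - j0.002983 A = 0.003137∠-71.9° A.
Step 6 — Complex power: S = V·I* = 0.02628 + j0.005218 VA.
Step 7 — Real power: P = Re(S) = 0.02628 W.
Step 8 — Reactive power: Q = Im(S) = 0.005218 VAR.
Step 9 — Apparent power: |S| = 0.02679 VA.
Step 10 — Power factor: PF = P/|S| = 0.9808 (lagging).

(a) P = 0.02628 W  (b) Q = 0.005218 VAR  (c) S = 0.02679 VA  (d) PF = 0.9808 (lagging)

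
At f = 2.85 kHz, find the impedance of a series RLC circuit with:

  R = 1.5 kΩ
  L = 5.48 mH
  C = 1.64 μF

Step 1 — Angular frequency: ω = 2π·f = 2π·2850 = 1.791e+04 rad/s.
Step 2 — Component impedances:
  R: Z = R = 1500 Ω
  L: Z = jωL = j·1.791e+04·0.00548 = 0 + j98.13 Ω
  C: Z = 1/(jωC) = -j/(ω·C) = 0 - j34.05 Ω
Step 3 — Series combination: Z_total = R + L + C = 1500 + j64.08 Ω = 1501∠2.4° Ω.

Z = 1500 + j64.08 Ω = 1501∠2.4° Ω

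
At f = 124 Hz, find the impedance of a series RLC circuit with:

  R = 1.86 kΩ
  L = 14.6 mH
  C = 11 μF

Step 1 — Angular frequency: ω = 2π·f = 2π·124 = 779.1 rad/s.
Step 2 — Component impedances:
  R: Z = R = 1860 Ω
  L: Z = jωL = j·779.1·0.0146 = 0 + j11.38 Ω
  C: Z = 1/(jωC) = -j/(ω·C) = 0 - j116.7 Ω
Step 3 — Series combination: Z_total = R + L + C = 1860 - j105.3 Ω = 1863∠-3.2° Ω.

Z = 1860 - j105.3 Ω = 1863∠-3.2° Ω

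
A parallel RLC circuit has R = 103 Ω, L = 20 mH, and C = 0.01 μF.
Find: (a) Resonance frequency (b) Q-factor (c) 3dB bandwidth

Step 1 — Resonance: ω₀ = 1/√(LC) = 1/√(0.02·1e-08) = 7.071e+04 rad/s.
Step 2 — f₀ = ω₀/(2π) = 1.125e+04 Hz.
Step 3 — Parallel Q: Q = R/(ω₀L) = 103/(7.071e+04·0.02) = 0.07283.
Step 4 — Bandwidth: Δω = ω₀/Q = 9.709e+05 rad/s; BW = Δω/(2π) = 1.545e+05 Hz.

(a) f₀ = 1.125e+04 Hz  (b) Q = 0.07283  (c) BW = 1.545e+05 Hz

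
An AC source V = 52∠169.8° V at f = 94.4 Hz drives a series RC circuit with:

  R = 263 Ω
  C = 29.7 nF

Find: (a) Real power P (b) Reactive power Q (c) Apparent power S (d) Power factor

Step 1 — Angular frequency: ω = 2π·f = 2π·94.4 = 593.1 rad/s.
Step 2 — Component impedances:
  R: Z = R = 263 Ω
  C: Z = 1/(jωC) = -j/(ω·C) = 0 - j5.677e+04 Ω
Step 3 — Series combination: Z_total = R + C = 263 - j5.677e+04 Ω = 5.677e+04∠-89.7° Ω.
Step 4 — Source phasor: V = 52∠169.8° V = -51.18 + j9.208 V.
Step 5 — Current: I = V / Z = -0.0001664 - j0.0009008 A = 0.000916∠-100.5° A.
Step 6 — Complex power: S = V·I* = 0.0002207 - j0.04763 VA.
Step 7 — Real power: P = Re(S) = 0.0002207 W.
Step 8 — Reactive power: Q = Im(S) = -0.04763 VAR.
Step 9 — Apparent power: |S| = 0.04763 VA.
Step 10 — Power factor: PF = P/|S| = 0.004633 (leading).

(a) P = 0.0002207 W  (b) Q = -0.04763 VAR  (c) S = 0.04763 VA  (d) PF = 0.004633 (leading)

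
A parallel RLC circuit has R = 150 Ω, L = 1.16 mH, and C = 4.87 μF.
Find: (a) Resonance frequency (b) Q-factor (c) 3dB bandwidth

Step 1 — Resonance: ω₀ = 1/√(LC) = 1/√(0.00116·4.87e-06) = 1.33e+04 rad/s.
Step 2 — f₀ = ω₀/(2π) = 2118 Hz.
Step 3 — Parallel Q: Q = R/(ω₀L) = 150/(1.33e+04·0.00116) = 9.719.
Step 4 — Bandwidth: Δω = ω₀/Q = 1369 rad/s; BW = Δω/(2π) = 217.9 Hz.

(a) f₀ = 2118 Hz  (b) Q = 9.719  (c) BW = 217.9 Hz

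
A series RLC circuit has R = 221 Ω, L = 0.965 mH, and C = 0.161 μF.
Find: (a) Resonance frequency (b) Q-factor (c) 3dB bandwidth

Step 1 — Resonance: ω₀ = 1/√(LC) = 1/√(0.000965·1.61e-07) = 8.023e+04 rad/s.
Step 2 — f₀ = ω₀/(2π) = 1.277e+04 Hz.
Step 3 — Series Q: Q = ω₀L/R = 8.023e+04·0.000965/221 = 0.3503.
Step 4 — Bandwidth: Δω = ω₀/Q = 2.29e+05 rad/s; BW = Δω/(2π) = 3.645e+04 Hz.

(a) f₀ = 1.277e+04 Hz  (b) Q = 0.3503  (c) BW = 3.645e+04 Hz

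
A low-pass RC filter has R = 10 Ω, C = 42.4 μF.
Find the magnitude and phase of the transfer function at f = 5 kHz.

Step 1 — Angular frequency: ω = 2π·5000 = 3.142e+04 rad/s.
Step 2 — Transfer function: H(jω) = 1/(1 + jωRC).
Step 3 — Denominator: 1 + jωRC = 1 + j·3.142e+04·10·4.24e-05 = 1 + j13.32.
Step 4 — H = 0.005604 - j0.07465.
Step 5 — Magnitude: |H| = 0.07486 (-22.5 dB); phase: φ = -85.7°.

|H| = 0.07486 (-22.5 dB), φ = -85.7°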